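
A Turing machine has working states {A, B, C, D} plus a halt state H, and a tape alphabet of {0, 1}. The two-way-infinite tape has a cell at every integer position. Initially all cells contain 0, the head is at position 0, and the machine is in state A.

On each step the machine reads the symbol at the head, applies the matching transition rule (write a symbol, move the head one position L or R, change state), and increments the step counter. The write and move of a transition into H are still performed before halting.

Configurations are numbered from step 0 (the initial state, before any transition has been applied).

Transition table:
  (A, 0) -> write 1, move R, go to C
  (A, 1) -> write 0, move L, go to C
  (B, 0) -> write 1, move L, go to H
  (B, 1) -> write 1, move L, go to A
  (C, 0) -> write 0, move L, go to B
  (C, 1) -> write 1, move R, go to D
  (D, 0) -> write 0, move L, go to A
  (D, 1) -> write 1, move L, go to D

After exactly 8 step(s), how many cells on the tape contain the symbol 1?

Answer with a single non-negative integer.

Answer: 1

Derivation:
Step 1: in state A at pos 0, read 0 -> (A,0)->write 1,move R,goto C. Now: state=C, head=1, tape[-1..2]=0100 (head:   ^)
Step 2: in state C at pos 1, read 0 -> (C,0)->write 0,move L,goto B. Now: state=B, head=0, tape[-1..2]=0100 (head:  ^)
Step 3: in state B at pos 0, read 1 -> (B,1)->write 1,move L,goto A. Now: state=A, head=-1, tape[-2..2]=00100 (head:  ^)
Step 4: in state A at pos -1, read 0 -> (A,0)->write 1,move R,goto C. Now: state=C, head=0, tape[-2..2]=01100 (head:   ^)
Step 5: in state C at pos 0, read 1 -> (C,1)->write 1,move R,goto D. Now: state=D, head=1, tape[-2..2]=01100 (head:    ^)
Step 6: in state D at pos 1, read 0 -> (D,0)->write 0,move L,goto A. Now: state=A, head=0, tape[-2..2]=01100 (head:   ^)
Step 7: in state A at pos 0, read 1 -> (A,1)->write 0,move L,goto C. Now: state=C, head=-1, tape[-2..2]=01000 (head:  ^)
Step 8: in state C at pos -1, read 1 -> (C,1)->write 1,move R,goto D. Now: state=D, head=0, tape[-2..2]=01000 (head:   ^)
Cells containing 1 after step 8: {-1} -> 1 cell(s)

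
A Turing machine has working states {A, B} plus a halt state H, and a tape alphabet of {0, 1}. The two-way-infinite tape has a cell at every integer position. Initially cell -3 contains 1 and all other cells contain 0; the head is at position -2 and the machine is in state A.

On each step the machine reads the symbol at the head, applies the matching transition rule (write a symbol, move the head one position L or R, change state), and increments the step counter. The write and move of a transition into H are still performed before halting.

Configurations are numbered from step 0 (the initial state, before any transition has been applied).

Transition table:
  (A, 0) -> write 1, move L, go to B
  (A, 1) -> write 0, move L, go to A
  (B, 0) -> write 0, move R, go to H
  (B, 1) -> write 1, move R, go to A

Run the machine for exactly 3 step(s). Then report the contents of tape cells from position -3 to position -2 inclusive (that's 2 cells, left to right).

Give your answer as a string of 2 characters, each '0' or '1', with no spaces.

Answer: 10

Derivation:
Step 1: in state A at pos -2, read 0 -> (A,0)->write 1,move L,goto B. Now: state=B, head=-3, tape[-4..-1]=0110 (head:  ^)
Step 2: in state B at pos -3, read 1 -> (B,1)->write 1,move R,goto A. Now: state=A, head=-2, tape[-4..-1]=0110 (head:   ^)
Step 3: in state A at pos -2, read 1 -> (A,1)->write 0,move L,goto A. Now: state=A, head=-3, tape[-4..-1]=0100 (head:  ^)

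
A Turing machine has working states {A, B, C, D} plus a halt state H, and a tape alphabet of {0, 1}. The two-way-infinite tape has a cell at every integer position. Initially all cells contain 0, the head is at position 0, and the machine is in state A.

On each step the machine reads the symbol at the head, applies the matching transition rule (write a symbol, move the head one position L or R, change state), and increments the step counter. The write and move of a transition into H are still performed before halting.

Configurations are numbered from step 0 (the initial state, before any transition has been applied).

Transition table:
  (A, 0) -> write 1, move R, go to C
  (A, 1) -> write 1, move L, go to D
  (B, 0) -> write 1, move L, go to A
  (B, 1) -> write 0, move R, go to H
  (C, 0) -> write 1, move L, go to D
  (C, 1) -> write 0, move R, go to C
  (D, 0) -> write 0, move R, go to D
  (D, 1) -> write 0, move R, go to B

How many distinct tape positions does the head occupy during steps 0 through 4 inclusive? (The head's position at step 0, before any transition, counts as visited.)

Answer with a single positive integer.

Answer: 3

Derivation:
Step 1: in state A at pos 0, read 0 -> (A,0)->write 1,move R,goto C. Now: state=C, head=1, tape[-1..2]=0100 (head:   ^)
Step 2: in state C at pos 1, read 0 -> (C,0)->write 1,move L,goto D. Now: state=D, head=0, tape[-1..2]=0110 (head:  ^)
Step 3: in state D at pos 0, read 1 -> (D,1)->write 0,move R,goto B. Now: state=B, head=1, tape[-1..2]=0010 (head:   ^)
Step 4: in state B at pos 1, read 1 -> (B,1)->write 0,move R,goto H. Now: state=H, head=2, tape[-1..3]=00000 (head:    ^)
Head positions at steps 0..4: starting at 0, distinct positions visited = {0, 1, 2} -> 3 position(s)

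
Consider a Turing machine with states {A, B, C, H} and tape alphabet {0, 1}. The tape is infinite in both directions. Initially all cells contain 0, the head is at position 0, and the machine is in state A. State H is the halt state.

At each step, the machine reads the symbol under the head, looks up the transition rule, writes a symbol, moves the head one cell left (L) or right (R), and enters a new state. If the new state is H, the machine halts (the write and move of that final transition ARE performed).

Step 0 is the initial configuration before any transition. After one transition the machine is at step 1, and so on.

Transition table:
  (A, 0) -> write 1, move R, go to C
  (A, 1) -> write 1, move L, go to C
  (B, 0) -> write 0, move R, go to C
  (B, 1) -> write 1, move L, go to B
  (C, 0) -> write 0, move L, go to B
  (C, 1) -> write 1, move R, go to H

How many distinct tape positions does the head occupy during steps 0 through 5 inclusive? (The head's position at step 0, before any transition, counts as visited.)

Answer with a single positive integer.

Step 1: in state A at pos 0, read 0 -> (A,0)->write 1,move R,goto C. Now: state=C, head=1, tape[-1..2]=0100 (head:   ^)
Step 2: in state C at pos 1, read 0 -> (C,0)->write 0,move L,goto B. Now: state=B, head=0, tape[-1..2]=0100 (head:  ^)
Step 3: in state B at pos 0, read 1 -> (B,1)->write 1,move L,goto B. Now: state=B, head=-1, tape[-2..2]=00100 (head:  ^)
Step 4: in state B at pos -1, read 0 -> (B,0)->write 0,move R,goto C. Now: state=C, head=0, tape[-2..2]=00100 (head:   ^)
Step 5: in state C at pos 0, read 1 -> (C,1)->write 1,move R,goto H. Now: state=H, head=1, tape[-2..2]=00100 (head:    ^)
Head positions at steps 0..5: starting at 0, distinct positions visited = {-1, 0, 1} -> 3 position(s)

Answer: 3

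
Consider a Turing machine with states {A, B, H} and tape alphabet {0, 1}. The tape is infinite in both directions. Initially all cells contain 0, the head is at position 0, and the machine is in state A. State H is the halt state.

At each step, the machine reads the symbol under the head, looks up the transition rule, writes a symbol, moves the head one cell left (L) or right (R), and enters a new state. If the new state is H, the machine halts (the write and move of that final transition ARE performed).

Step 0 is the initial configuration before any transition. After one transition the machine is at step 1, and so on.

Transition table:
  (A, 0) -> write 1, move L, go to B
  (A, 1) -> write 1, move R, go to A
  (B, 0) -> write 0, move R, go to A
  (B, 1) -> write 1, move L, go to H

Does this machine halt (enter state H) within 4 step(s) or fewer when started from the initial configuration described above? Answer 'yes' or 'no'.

Answer: no

Derivation:
Step 1: in state A at pos 0, read 0 -> (A,0)->write 1,move L,goto B. Now: state=B, head=-1, tape[-2..1]=0010 (head:  ^)
Step 2: in state B at pos -1, read 0 -> (B,0)->write 0,move R,goto A. Now: state=A, head=0, tape[-2..1]=0010 (head:   ^)
Step 3: in state A at pos 0, read 1 -> (A,1)->write 1,move R,goto A. Now: state=A, head=1, tape[-2..2]=00100 (head:    ^)
Step 4: in state A at pos 1, read 0 -> (A,0)->write 1,move L,goto B. Now: state=B, head=0, tape[-2..2]=00110 (head:   ^)
After 4 step(s): state = B (not H) -> not halted within 4 -> no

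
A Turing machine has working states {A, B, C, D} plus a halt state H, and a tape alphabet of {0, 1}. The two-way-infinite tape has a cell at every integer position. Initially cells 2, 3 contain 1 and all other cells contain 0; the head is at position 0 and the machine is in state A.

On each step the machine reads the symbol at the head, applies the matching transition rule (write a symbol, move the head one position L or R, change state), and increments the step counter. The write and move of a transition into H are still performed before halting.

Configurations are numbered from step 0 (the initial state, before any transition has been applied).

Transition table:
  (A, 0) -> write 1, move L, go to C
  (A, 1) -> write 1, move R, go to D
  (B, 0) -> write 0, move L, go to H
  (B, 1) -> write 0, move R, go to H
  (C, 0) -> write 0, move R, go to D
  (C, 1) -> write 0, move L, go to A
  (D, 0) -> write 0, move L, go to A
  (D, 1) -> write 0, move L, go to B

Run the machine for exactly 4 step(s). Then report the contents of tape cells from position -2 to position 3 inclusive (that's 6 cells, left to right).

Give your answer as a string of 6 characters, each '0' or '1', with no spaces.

Step 1: in state A at pos 0, read 0 -> (A,0)->write 1,move L,goto C. Now: state=C, head=-1, tape[-2..4]=0010110 (head:  ^)
Step 2: in state C at pos -1, read 0 -> (C,0)->write 0,move R,goto D. Now: state=D, head=0, tape[-2..4]=0010110 (head:   ^)
Step 3: in state D at pos 0, read 1 -> (D,1)->write 0,move L,goto B. Now: state=B, head=-1, tape[-2..4]=0000110 (head:  ^)
Step 4: in state B at pos -1, read 0 -> (B,0)->write 0,move L,goto H. Now: state=H, head=-2, tape[-3..4]=00000110 (head:  ^)

Answer: 000011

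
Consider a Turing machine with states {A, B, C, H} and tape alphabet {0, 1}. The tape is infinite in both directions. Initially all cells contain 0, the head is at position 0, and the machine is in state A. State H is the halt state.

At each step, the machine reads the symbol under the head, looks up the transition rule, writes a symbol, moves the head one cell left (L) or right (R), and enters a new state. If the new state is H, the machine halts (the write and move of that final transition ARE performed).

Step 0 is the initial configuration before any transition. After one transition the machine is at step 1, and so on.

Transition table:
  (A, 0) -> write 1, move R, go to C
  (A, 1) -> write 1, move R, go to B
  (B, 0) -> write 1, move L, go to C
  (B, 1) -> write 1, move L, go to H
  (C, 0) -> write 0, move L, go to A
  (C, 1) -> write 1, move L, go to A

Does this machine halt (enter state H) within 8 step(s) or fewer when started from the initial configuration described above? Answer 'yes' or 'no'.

Step 1: in state A at pos 0, read 0 -> (A,0)->write 1,move R,goto C. Now: state=C, head=1, tape[-1..2]=0100 (head:   ^)
Step 2: in state C at pos 1, read 0 -> (C,0)->write 0,move L,goto A. Now: state=A, head=0, tape[-1..2]=0100 (head:  ^)
Step 3: in state A at pos 0, read 1 -> (A,1)->write 1,move R,goto B. Now: state=B, head=1, tape[-1..2]=0100 (head:   ^)
Step 4: in state B at pos 1, read 0 -> (B,0)->write 1,move L,goto C. Now: state=C, head=0, tape[-1..2]=0110 (head:  ^)
Step 5: in state C at pos 0, read 1 -> (C,1)->write 1,move L,goto A. Now: state=A, head=-1, tape[-2..2]=00110 (head:  ^)
Step 6: in state A at pos -1, read 0 -> (A,0)->write 1,move R,goto C. Now: state=C, head=0, tape[-2..2]=01110 (head:   ^)
Step 7: in state C at pos 0, read 1 -> (C,1)->write 1,move L,goto A. Now: state=A, head=-1, tape[-2..2]=01110 (head:  ^)
Step 8: in state A at pos -1, read 1 -> (A,1)->write 1,move R,goto B. Now: state=B, head=0, tape[-2..2]=01110 (head:   ^)
After 8 step(s): state = B (not H) -> not halted within 8 -> no

Answer: no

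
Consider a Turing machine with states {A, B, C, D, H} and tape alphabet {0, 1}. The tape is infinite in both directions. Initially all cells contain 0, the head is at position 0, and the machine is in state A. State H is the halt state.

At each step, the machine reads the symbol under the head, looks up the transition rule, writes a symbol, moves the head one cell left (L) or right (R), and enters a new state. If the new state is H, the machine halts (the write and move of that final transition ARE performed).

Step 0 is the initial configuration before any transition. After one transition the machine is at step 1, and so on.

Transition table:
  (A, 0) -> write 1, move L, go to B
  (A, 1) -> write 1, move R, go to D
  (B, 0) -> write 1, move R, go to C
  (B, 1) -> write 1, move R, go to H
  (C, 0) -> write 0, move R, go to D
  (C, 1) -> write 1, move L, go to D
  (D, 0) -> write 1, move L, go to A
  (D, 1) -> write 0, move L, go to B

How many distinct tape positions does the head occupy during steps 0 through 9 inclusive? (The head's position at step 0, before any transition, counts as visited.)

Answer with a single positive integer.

Answer: 4

Derivation:
Step 1: in state A at pos 0, read 0 -> (A,0)->write 1,move L,goto B. Now: state=B, head=-1, tape[-2..1]=0010 (head:  ^)
Step 2: in state B at pos -1, read 0 -> (B,0)->write 1,move R,goto C. Now: state=C, head=0, tape[-2..1]=0110 (head:   ^)
Step 3: in state C at pos 0, read 1 -> (C,1)->write 1,move L,goto D. Now: state=D, head=-1, tape[-2..1]=0110 (head:  ^)
Step 4: in state D at pos -1, read 1 -> (D,1)->write 0,move L,goto B. Now: state=B, head=-2, tape[-3..1]=00010 (head:  ^)
Step 5: in state B at pos -2, read 0 -> (B,0)->write 1,move R,goto C. Now: state=C, head=-1, tape[-3..1]=01010 (head:   ^)
Step 6: in state C at pos -1, read 0 -> (C,0)->write 0,move R,goto D. Now: state=D, head=0, tape[-3..1]=01010 (head:    ^)
Step 7: in state D at pos 0, read 1 -> (D,1)->write 0,move L,goto B. Now: state=B, head=-1, tape[-3..1]=01000 (head:   ^)
Step 8: in state B at pos -1, read 0 -> (B,0)->write 1,move R,goto C. Now: state=C, head=0, tape[-3..1]=01100 (head:    ^)
Step 9: in state C at pos 0, read 0 -> (C,0)->write 0,move R,goto D. Now: state=D, head=1, tape[-3..2]=011000 (head:     ^)
Head positions at steps 0..9: starting at 0, distinct positions visited = {-2, -1, 0, 1} -> 4 position(s)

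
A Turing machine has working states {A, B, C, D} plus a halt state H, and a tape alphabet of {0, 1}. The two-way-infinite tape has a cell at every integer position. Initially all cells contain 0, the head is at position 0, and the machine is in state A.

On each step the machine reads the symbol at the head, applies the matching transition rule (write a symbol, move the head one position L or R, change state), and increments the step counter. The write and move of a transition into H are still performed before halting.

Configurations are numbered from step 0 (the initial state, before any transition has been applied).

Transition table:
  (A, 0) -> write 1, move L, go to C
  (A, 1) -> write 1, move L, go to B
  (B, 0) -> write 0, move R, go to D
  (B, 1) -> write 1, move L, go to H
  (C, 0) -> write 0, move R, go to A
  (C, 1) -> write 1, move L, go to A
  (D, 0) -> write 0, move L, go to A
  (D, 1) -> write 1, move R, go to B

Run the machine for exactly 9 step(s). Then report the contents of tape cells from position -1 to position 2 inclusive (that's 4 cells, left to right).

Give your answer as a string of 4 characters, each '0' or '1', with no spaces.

Answer: 0110

Derivation:
Step 1: in state A at pos 0, read 0 -> (A,0)->write 1,move L,goto C. Now: state=C, head=-1, tape[-2..1]=0010 (head:  ^)
Step 2: in state C at pos -1, read 0 -> (C,0)->write 0,move R,goto A. Now: state=A, head=0, tape[-2..1]=0010 (head:   ^)
Step 3: in state A at pos 0, read 1 -> (A,1)->write 1,move L,goto B. Now: state=B, head=-1, tape[-2..1]=0010 (head:  ^)
Step 4: in state B at pos -1, read 0 -> (B,0)->write 0,move R,goto D. Now: state=D, head=0, tape[-2..1]=0010 (head:   ^)
Step 5: in state D at pos 0, read 1 -> (D,1)->write 1,move R,goto B. Now: state=B, head=1, tape[-2..2]=00100 (head:    ^)
Step 6: in state B at pos 1, read 0 -> (B,0)->write 0,move R,goto D. Now: state=D, head=2, tape[-2..3]=001000 (head:     ^)
Step 7: in state D at pos 2, read 0 -> (D,0)->write 0,move L,goto A. Now: state=A, head=1, tape[-2..3]=001000 (head:    ^)
Step 8: in state A at pos 1, read 0 -> (A,0)->write 1,move L,goto C. Now: state=C, head=0, tape[-2..3]=001100 (head:   ^)
Step 9: in state C at pos 0, read 1 -> (C,1)->write 1,move L,goto A. Now: state=A, head=-1, tape[-2..3]=001100 (head:  ^)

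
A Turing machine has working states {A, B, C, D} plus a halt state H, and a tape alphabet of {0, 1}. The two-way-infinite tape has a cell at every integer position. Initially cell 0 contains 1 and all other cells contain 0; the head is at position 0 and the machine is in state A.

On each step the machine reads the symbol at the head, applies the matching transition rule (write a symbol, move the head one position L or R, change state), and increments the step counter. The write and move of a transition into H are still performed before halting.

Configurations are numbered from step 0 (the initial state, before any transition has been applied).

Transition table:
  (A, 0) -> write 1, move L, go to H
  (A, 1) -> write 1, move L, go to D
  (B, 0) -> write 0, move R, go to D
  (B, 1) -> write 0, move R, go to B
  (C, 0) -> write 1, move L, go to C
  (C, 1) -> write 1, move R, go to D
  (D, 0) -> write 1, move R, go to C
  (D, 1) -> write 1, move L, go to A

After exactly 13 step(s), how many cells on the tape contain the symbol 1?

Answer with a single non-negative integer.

Answer: 5

Derivation:
Step 1: in state A at pos 0, read 1 -> (A,1)->write 1,move L,goto D. Now: state=D, head=-1, tape[-2..1]=0010 (head:  ^)
Step 2: in state D at pos -1, read 0 -> (D,0)->write 1,move R,goto C. Now: state=C, head=0, tape[-2..1]=0110 (head:   ^)
Step 3: in state C at pos 0, read 1 -> (C,1)->write 1,move R,goto D. Now: state=D, head=1, tape[-2..2]=01100 (head:    ^)
Step 4: in state D at pos 1, read 0 -> (D,0)->write 1,move R,goto C. Now: state=C, head=2, tape[-2..3]=011100 (head:     ^)
Step 5: in state C at pos 2, read 0 -> (C,0)->write 1,move L,goto C. Now: state=C, head=1, tape[-2..3]=011110 (head:    ^)
Step 6: in state C at pos 1, read 1 -> (C,1)->write 1,move R,goto D. Now: state=D, head=2, tape[-2..3]=011110 (head:     ^)
Step 7: in state D at pos 2, read 1 -> (D,1)->write 1,move L,goto A. Now: state=A, head=1, tape[-2..3]=011110 (head:    ^)
Step 8: in state A at pos 1, read 1 -> (A,1)->write 1,move L,goto D. Now: state=D, head=0, tape[-2..3]=011110 (head:   ^)
Step 9: in state D at pos 0, read 1 -> (D,1)->write 1,move L,goto A. Now: state=A, head=-1, tape[-2..3]=011110 (head:  ^)
Step 10: in state A at pos -1, read 1 -> (A,1)->write 1,move L,goto D. Now: state=D, head=-2, tape[-3..3]=0011110 (head:  ^)
Step 11: in state D at pos -2, read 0 -> (D,0)->write 1,move R,goto C. Now: state=C, head=-1, tape[-3..3]=0111110 (head:   ^)
Step 12: in state C at pos -1, read 1 -> (C,1)->write 1,move R,goto D. Now: state=D, head=0, tape[-3..3]=0111110 (head:    ^)
Step 13: in state D at pos 0, read 1 -> (D,1)->write 1,move L,goto A. Now: state=A, head=-1, tape[-3..3]=0111110 (head:   ^)
Cells containing 1 after step 13: {-2, -1, 0, 1, 2} -> 5 cell(s)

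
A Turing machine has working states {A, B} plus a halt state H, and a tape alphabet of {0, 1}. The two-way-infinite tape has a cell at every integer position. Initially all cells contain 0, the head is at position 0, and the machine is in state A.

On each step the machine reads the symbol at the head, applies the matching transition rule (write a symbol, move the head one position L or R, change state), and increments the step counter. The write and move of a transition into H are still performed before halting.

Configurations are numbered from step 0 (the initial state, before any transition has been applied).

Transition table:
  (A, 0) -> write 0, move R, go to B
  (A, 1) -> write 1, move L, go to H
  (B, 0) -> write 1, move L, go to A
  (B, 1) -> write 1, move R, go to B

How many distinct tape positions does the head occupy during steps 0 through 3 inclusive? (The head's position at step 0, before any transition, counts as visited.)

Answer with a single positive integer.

Step 1: in state A at pos 0, read 0 -> (A,0)->write 0,move R,goto B. Now: state=B, head=1, tape[-1..2]=0000 (head:   ^)
Step 2: in state B at pos 1, read 0 -> (B,0)->write 1,move L,goto A. Now: state=A, head=0, tape[-1..2]=0010 (head:  ^)
Step 3: in state A at pos 0, read 0 -> (A,0)->write 0,move R,goto B. Now: state=B, head=1, tape[-1..2]=0010 (head:   ^)
Head positions at steps 0..3: starting at 0, distinct positions visited = {0, 1} -> 2 position(s)

Answer: 2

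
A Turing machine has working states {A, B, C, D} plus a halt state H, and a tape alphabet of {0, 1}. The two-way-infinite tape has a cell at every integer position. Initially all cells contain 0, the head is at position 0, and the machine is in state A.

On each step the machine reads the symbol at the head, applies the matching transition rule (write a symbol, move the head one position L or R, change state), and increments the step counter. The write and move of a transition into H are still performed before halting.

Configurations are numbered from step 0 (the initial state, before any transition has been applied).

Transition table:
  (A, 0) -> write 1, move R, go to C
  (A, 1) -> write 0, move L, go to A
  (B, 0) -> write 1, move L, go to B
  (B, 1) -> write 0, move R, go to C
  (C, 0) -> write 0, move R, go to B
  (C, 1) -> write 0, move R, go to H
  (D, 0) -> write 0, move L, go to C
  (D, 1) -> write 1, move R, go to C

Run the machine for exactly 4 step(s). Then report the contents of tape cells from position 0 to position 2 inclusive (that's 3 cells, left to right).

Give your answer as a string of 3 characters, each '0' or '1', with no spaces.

Answer: 111

Derivation:
Step 1: in state A at pos 0, read 0 -> (A,0)->write 1,move R,goto C. Now: state=C, head=1, tape[-1..2]=0100 (head:   ^)
Step 2: in state C at pos 1, read 0 -> (C,0)->write 0,move R,goto B. Now: state=B, head=2, tape[-1..3]=01000 (head:    ^)
Step 3: in state B at pos 2, read 0 -> (B,0)->write 1,move L,goto B. Now: state=B, head=1, tape[-1..3]=01010 (head:   ^)
Step 4: in state B at pos 1, read 0 -> (B,0)->write 1,move L,goto B. Now: state=B, head=0, tape[-1..3]=01110 (head:  ^)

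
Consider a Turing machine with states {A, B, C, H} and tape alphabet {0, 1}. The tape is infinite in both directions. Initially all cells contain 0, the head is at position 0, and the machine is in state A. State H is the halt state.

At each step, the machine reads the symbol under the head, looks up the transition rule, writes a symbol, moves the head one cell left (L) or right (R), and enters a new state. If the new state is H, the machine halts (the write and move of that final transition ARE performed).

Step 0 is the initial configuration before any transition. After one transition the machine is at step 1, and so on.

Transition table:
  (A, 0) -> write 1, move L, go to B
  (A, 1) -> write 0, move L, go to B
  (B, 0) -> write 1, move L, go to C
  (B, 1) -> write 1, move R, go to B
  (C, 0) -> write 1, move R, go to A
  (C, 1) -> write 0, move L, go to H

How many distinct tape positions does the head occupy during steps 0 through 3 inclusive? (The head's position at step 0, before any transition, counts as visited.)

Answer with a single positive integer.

Answer: 3

Derivation:
Step 1: in state A at pos 0, read 0 -> (A,0)->write 1,move L,goto B. Now: state=B, head=-1, tape[-2..1]=0010 (head:  ^)
Step 2: in state B at pos -1, read 0 -> (B,0)->write 1,move L,goto C. Now: state=C, head=-2, tape[-3..1]=00110 (head:  ^)
Step 3: in state C at pos -2, read 0 -> (C,0)->write 1,move R,goto A. Now: state=A, head=-1, tape[-3..1]=01110 (head:   ^)
Head positions at steps 0..3: starting at 0, distinct positions visited = {-2, -1, 0} -> 3 position(s)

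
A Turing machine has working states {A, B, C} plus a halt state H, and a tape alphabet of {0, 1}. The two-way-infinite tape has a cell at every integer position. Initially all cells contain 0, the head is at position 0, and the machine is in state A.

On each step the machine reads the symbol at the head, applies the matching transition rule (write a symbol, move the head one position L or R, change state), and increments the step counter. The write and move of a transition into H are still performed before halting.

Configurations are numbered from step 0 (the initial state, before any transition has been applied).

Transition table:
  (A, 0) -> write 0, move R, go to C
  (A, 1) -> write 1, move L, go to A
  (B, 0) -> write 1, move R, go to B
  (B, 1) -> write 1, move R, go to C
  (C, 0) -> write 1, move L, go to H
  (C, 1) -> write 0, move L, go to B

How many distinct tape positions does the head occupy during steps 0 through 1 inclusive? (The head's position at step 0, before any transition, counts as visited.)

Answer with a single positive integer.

Step 1: in state A at pos 0, read 0 -> (A,0)->write 0,move R,goto C. Now: state=C, head=1, tape[-1..2]=0000 (head:   ^)
Head positions at steps 0..1: starting at 0, distinct positions visited = {0, 1} -> 2 position(s)

Answer: 2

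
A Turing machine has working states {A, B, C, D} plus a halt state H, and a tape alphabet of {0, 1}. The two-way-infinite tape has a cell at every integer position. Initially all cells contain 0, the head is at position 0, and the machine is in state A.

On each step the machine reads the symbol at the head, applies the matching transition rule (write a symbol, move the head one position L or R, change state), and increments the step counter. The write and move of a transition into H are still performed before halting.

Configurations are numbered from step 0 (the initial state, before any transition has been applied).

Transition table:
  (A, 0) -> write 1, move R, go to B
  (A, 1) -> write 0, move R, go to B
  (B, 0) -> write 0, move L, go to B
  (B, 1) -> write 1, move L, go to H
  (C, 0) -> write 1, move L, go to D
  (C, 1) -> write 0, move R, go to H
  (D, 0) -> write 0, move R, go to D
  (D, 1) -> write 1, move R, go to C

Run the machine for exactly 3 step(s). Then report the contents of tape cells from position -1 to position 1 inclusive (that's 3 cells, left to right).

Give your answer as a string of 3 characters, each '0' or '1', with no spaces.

Answer: 010

Derivation:
Step 1: in state A at pos 0, read 0 -> (A,0)->write 1,move R,goto B. Now: state=B, head=1, tape[-1..2]=0100 (head:   ^)
Step 2: in state B at pos 1, read 0 -> (B,0)->write 0,move L,goto B. Now: state=B, head=0, tape[-1..2]=0100 (head:  ^)
Step 3: in state B at pos 0, read 1 -> (B,1)->write 1,move L,goto H. Now: state=H, head=-1, tape[-2..2]=00100 (head:  ^)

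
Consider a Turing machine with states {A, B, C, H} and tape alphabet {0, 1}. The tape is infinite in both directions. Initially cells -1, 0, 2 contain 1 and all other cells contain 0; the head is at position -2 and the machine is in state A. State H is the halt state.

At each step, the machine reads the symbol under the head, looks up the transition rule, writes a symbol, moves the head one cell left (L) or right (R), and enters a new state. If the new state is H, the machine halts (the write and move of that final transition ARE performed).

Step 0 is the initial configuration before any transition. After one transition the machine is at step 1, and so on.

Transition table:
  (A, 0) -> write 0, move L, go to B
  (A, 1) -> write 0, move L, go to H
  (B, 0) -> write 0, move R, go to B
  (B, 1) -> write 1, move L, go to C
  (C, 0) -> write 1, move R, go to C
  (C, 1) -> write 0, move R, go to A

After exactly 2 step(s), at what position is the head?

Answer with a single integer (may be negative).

Step 1: in state A at pos -2, read 0 -> (A,0)->write 0,move L,goto B. Now: state=B, head=-3, tape[-4..3]=00011010 (head:  ^)
Step 2: in state B at pos -3, read 0 -> (B,0)->write 0,move R,goto B. Now: state=B, head=-2, tape[-4..3]=00011010 (head:   ^)

Answer: -2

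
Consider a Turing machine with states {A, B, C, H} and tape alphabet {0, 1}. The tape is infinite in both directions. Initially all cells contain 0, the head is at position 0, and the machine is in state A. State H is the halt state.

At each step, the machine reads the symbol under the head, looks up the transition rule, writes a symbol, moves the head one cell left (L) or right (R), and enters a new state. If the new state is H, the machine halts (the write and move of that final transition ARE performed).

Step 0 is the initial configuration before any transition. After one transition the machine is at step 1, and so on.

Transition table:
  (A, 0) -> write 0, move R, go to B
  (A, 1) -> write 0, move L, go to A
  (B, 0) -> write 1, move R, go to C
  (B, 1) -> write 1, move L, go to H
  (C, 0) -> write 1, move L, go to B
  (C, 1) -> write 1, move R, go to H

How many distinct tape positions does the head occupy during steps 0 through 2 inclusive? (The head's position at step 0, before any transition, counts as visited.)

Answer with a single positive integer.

Step 1: in state A at pos 0, read 0 -> (A,0)->write 0,move R,goto B. Now: state=B, head=1, tape[-1..2]=0000 (head:   ^)
Step 2: in state B at pos 1, read 0 -> (B,0)->write 1,move R,goto C. Now: state=C, head=2, tape[-1..3]=00100 (head:    ^)
Head positions at steps 0..2: starting at 0, distinct positions visited = {0, 1, 2} -> 3 position(s)

Answer: 3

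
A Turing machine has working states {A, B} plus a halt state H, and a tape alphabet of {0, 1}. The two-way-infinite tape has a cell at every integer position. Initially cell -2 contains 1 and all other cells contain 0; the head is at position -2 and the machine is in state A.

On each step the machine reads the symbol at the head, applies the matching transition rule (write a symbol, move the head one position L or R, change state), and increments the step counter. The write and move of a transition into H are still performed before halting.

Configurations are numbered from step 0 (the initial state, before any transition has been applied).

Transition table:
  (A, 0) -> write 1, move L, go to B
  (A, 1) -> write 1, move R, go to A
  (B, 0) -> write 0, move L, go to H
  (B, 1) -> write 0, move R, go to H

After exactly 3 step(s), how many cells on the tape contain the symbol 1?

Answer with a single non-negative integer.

Step 1: in state A at pos -2, read 1 -> (A,1)->write 1,move R,goto A. Now: state=A, head=-1, tape[-3..0]=0100 (head:   ^)
Step 2: in state A at pos -1, read 0 -> (A,0)->write 1,move L,goto B. Now: state=B, head=-2, tape[-3..0]=0110 (head:  ^)
Step 3: in state B at pos -2, read 1 -> (B,1)->write 0,move R,goto H. Now: state=H, head=-1, tape[-3..0]=0010 (head:   ^)
Cells containing 1 after step 3: {-1} -> 1 cell(s)

Answer: 1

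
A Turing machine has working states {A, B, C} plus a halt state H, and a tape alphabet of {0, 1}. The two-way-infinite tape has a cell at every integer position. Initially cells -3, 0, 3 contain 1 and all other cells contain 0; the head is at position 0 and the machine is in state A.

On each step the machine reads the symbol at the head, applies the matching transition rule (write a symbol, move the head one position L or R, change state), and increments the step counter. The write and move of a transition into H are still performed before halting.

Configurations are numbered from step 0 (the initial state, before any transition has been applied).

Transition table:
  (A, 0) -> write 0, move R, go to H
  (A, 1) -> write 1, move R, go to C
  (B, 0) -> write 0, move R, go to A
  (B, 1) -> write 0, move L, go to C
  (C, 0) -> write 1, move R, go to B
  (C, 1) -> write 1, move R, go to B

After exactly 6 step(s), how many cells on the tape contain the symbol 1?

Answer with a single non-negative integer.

Step 1: in state A at pos 0, read 1 -> (A,1)->write 1,move R,goto C. Now: state=C, head=1, tape[-4..4]=010010010 (head:      ^)
Step 2: in state C at pos 1, read 0 -> (C,0)->write 1,move R,goto B. Now: state=B, head=2, tape[-4..4]=010011010 (head:       ^)
Step 3: in state B at pos 2, read 0 -> (B,0)->write 0,move R,goto A. Now: state=A, head=3, tape[-4..4]=010011010 (head:        ^)
Step 4: in state A at pos 3, read 1 -> (A,1)->write 1,move R,goto C. Now: state=C, head=4, tape[-4..5]=0100110100 (head:         ^)
Step 5: in state C at pos 4, read 0 -> (C,0)->write 1,move R,goto B. Now: state=B, head=5, tape[-4..6]=01001101100 (head:          ^)
Step 6: in state B at pos 5, read 0 -> (B,0)->write 0,move R,goto A. Now: state=A, head=6, tape[-4..7]=010011011000 (head:           ^)
Cells containing 1 after step 6: {-3, 0, 1, 3, 4} -> 5 cell(s)

Answer: 5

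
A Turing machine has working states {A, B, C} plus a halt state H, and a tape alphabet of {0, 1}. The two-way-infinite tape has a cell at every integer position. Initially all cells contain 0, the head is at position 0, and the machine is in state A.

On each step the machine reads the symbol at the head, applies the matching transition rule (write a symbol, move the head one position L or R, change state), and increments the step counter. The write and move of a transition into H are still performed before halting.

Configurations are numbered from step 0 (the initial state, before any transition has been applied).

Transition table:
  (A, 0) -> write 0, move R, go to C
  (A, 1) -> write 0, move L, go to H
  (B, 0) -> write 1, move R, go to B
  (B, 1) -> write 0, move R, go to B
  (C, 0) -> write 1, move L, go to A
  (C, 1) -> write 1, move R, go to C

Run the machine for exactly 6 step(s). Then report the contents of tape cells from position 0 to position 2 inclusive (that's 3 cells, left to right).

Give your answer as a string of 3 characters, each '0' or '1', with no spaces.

Answer: 001

Derivation:
Step 1: in state A at pos 0, read 0 -> (A,0)->write 0,move R,goto C. Now: state=C, head=1, tape[-1..2]=0000 (head:   ^)
Step 2: in state C at pos 1, read 0 -> (C,0)->write 1,move L,goto A. Now: state=A, head=0, tape[-1..2]=0010 (head:  ^)
Step 3: in state A at pos 0, read 0 -> (A,0)->write 0,move R,goto C. Now: state=C, head=1, tape[-1..2]=0010 (head:   ^)
Step 4: in state C at pos 1, read 1 -> (C,1)->write 1,move R,goto C. Now: state=C, head=2, tape[-1..3]=00100 (head:    ^)
Step 5: in state C at pos 2, read 0 -> (C,0)->write 1,move L,goto A. Now: state=A, head=1, tape[-1..3]=00110 (head:   ^)
Step 6: in state A at pos 1, read 1 -> (A,1)->write 0,move L,goto H. Now: state=H, head=0, tape[-1..3]=00010 (head:  ^)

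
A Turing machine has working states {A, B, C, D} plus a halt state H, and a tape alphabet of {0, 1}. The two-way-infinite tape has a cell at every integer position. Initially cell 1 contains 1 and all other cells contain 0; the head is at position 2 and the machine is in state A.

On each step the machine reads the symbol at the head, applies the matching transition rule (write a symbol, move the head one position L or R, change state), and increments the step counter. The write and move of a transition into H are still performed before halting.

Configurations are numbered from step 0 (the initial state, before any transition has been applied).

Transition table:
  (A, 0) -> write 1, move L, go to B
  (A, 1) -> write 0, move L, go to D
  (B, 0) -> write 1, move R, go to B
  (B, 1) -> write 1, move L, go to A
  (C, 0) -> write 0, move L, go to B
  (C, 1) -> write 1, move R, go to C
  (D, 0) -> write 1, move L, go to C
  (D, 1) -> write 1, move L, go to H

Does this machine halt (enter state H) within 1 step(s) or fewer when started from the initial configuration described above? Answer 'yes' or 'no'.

Answer: no

Derivation:
Step 1: in state A at pos 2, read 0 -> (A,0)->write 1,move L,goto B. Now: state=B, head=1, tape[0..3]=0110 (head:  ^)
After 1 step(s): state = B (not H) -> not halted within 1 -> no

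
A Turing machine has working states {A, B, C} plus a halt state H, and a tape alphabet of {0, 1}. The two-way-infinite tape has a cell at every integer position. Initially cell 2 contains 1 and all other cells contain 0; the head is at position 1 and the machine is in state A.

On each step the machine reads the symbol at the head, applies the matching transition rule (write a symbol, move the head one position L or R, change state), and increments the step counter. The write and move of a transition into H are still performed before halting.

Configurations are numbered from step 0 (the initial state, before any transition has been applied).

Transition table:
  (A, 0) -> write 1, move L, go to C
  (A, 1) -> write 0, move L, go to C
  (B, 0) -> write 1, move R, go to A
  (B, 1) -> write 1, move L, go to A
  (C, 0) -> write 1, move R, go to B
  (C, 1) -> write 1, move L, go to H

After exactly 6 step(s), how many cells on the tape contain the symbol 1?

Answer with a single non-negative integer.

Step 1: in state A at pos 1, read 0 -> (A,0)->write 1,move L,goto C. Now: state=C, head=0, tape[-1..3]=00110 (head:  ^)
Step 2: in state C at pos 0, read 0 -> (C,0)->write 1,move R,goto B. Now: state=B, head=1, tape[-1..3]=01110 (head:   ^)
Step 3: in state B at pos 1, read 1 -> (B,1)->write 1,move L,goto A. Now: state=A, head=0, tape[-1..3]=01110 (head:  ^)
Step 4: in state A at pos 0, read 1 -> (A,1)->write 0,move L,goto C. Now: state=C, head=-1, tape[-2..3]=000110 (head:  ^)
Step 5: in state C at pos -1, read 0 -> (C,0)->write 1,move R,goto B. Now: state=B, head=0, tape[-2..3]=010110 (head:   ^)
Step 6: in state B at pos 0, read 0 -> (B,0)->write 1,move R,goto A. Now: state=A, head=1, tape[-2..3]=011110 (head:    ^)
Cells containing 1 after step 6: {-1, 0, 1, 2} -> 4 cell(s)

Answer: 4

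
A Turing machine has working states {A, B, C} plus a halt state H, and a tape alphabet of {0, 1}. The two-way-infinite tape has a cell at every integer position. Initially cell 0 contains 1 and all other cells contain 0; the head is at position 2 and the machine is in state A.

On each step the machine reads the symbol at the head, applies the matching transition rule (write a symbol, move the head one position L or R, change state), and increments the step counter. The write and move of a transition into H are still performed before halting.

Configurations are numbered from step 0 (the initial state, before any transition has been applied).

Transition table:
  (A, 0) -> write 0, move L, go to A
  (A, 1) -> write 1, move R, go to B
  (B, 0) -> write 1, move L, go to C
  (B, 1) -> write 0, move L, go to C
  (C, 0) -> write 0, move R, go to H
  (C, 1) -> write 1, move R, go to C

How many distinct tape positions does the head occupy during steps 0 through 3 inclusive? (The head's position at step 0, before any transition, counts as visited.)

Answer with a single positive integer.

Answer: 3

Derivation:
Step 1: in state A at pos 2, read 0 -> (A,0)->write 0,move L,goto A. Now: state=A, head=1, tape[-1..3]=01000 (head:   ^)
Step 2: in state A at pos 1, read 0 -> (A,0)->write 0,move L,goto A. Now: state=A, head=0, tape[-1..3]=01000 (head:  ^)
Step 3: in state A at pos 0, read 1 -> (A,1)->write 1,move R,goto B. Now: state=B, head=1, tape[-1..3]=01000 (head:   ^)
Head positions at steps 0..3: starting at 2, distinct positions visited = {0, 1, 2} -> 3 position(s)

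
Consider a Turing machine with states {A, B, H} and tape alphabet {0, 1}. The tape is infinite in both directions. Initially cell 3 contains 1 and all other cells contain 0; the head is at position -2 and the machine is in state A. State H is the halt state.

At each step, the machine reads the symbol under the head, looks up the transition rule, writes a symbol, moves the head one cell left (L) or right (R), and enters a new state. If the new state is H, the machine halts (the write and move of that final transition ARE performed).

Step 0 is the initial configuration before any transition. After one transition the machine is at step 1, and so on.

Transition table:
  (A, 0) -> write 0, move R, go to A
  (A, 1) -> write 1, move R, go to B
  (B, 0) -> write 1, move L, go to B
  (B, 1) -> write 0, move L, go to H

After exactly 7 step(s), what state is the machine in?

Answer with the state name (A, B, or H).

Step 1: in state A at pos -2, read 0 -> (A,0)->write 0,move R,goto A. Now: state=A, head=-1, tape[-3..4]=00000010 (head:   ^)
Step 2: in state A at pos -1, read 0 -> (A,0)->write 0,move R,goto A. Now: state=A, head=0, tape[-3..4]=00000010 (head:    ^)
Step 3: in state A at pos 0, read 0 -> (A,0)->write 0,move R,goto A. Now: state=A, head=1, tape[-3..4]=00000010 (head:     ^)
Step 4: in state A at pos 1, read 0 -> (A,0)->write 0,move R,goto A. Now: state=A, head=2, tape[-3..4]=00000010 (head:      ^)
Step 5: in state A at pos 2, read 0 -> (A,0)->write 0,move R,goto A. Now: state=A, head=3, tape[-3..4]=00000010 (head:       ^)
Step 6: in state A at pos 3, read 1 -> (A,1)->write 1,move R,goto B. Now: state=B, head=4, tape[-3..5]=000000100 (head:        ^)
Step 7: in state B at pos 4, read 0 -> (B,0)->write 1,move L,goto B. Now: state=B, head=3, tape[-3..5]=000000110 (head:       ^)

Answer: B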